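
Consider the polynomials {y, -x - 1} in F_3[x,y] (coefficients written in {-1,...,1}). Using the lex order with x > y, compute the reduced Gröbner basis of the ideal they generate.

The reduced Gröbner basis is the canonical form of the ideal for this ordering.

f_1 = y, LT = y.
f_2 = -x - 1, LT = x.

The S-polynomials (S(f_1,f_2)) all reduce to 0 modulo the current basis, so we have a Gröbner basis.

G = {x + 1, y}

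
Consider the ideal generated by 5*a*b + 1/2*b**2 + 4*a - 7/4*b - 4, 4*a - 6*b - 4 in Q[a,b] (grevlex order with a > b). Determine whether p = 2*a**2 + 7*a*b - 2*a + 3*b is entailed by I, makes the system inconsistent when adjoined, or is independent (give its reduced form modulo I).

First compute the reduced Gröbner basis of I by Buchberger's algorithm.
f_1 = 5*a*b + 1/2*b**2 + 4*a - 7/4*b - 4, LT = a*b.
f_2 = 4*a - 6*b - 4, LT = a.

S(f_1,f_2): lcm = a*b. S = 8/5*b**2 + 4/5*a + 13/20*b - 4/5.
  leading term b**2: no divisor's leading term divides it; move 8/5*b**2 to the remainder.
  leading term a: subtract (1/5)·f_2 from 4/5*a + 13/20*b - 4/5 → 37/20*b
  leading term b: no divisor's leading term divides it; move 37/20*b to the remainder.
  remainder 8/5*b**2 + 37/20*b ≠ 0; add h_3 = 8/5*b**2 + 37/20*b to the basis.

S(f_1,h_3): lcm = a*b**2. S = 1/10*b**3 - 57/160*a*b - 7/20*b**2 - 4/5*b.
  leading term b**3: subtract (1/16*b)·h_3 from 1/10*b**3 - 57/160*a*b - 7/20*b**2 - 4/5*b → -57/160*a*b - 149/320*b**2 - 4/5*b
  leading term a*b: subtract (-57/800)·f_1 from -57/160*a*b - 149/320*b**2 - 4/5*b → -43/100*b**2 + 57/200*a - 2959/3200*b - 57/200
  leading term b**2: subtract (-43/160)·h_3 from -43/100*b**2 + 57/200*a - 2959/3200*b - 57/200 → 57/200*a - 171/400*b - 57/200
  leading term a: subtract (57/800)·f_2 from 57/200*a - 171/400*b - 57/200 → 0
  remainder 0.

S(f_2,h_3): leading monomials are coprime, so the S-polynomial reduces to 0 (Buchberger's first criterion).
Every S-polynomial of the final basis reduces to 0, so we have a Gröbner basis.
Inter-reduce: drop elements whose leading term is divisible by another's, tail-reduce, and make monic.
Reduced Gröbner basis: {b**2 + 37/32*b, a - 3/2*b - 1}.
Label its elements g_1 = b**2 + 37/32*b, g_2 = a - 3/2*b - 1.

Reduce p = 2*a**2 + 7*a*b - 2*a + 3*b modulo G:
  leading term a**2: subtract (2*a)·g_2 from 2*a**2 + 7*a*b - 2*a + 3*b → 10*a*b + 3*b
  leading term a*b: subtract (10*b)·g_2 from 10*a*b + 3*b → 15*b**2 + 13*b
  leading term b**2: subtract (15)·g_1 from 15*b**2 + 13*b → -139/32*b
  leading term b: no divisor's leading term divides it; move -139/32*b to the remainder.
  normal form = -139/32*b.
The normal form is nonzero, so p ∉ I. Since p minus its normal form lies in I, I + (p) = I + (r) where r = -139/32*b; decide whether this ideal is the whole ring.
Run Buchberger on G together with r (pairs among the g_i already reduce to 0 since G is a Gröbner basis):
g_1 = b**2 + 37/32*b, LT = b**2.
g_2 = a - 3/2*b - 1, LT = a.
r = -139/32*b, LT = b.

S(g_1,g_2): leading monomials are coprime, so the S-polynomial reduces to 0 (Buchberger's first criterion).
S(g_1,r): lcm = b**2. S = 37/32*b.
  leading term b: subtract (-37/139)·r from 37/32*b → 0
  remainder 0.

S(g_2,r): leading monomials are coprime, so the S-polynomial reduces to 0 (Buchberger's first criterion).
Every S-polynomial of the final basis reduces to 0, so we have a Gröbner basis.
Inter-reduce: drop elements whose leading term is divisible by another's, tail-reduce, and make monic.
Reduced Gröbner basis: {a - 1, b}.
The reduced Gröbner basis of I + (p) is {a - 1, b} ≠ {1}, a proper ideal, so the enlarged system stays consistent: p is independent of I, with normal form -139/32*b.

2*a**2 + 7*a*b - 2*a + 3*b is independent of I; its normal form modulo I is -139/32*b.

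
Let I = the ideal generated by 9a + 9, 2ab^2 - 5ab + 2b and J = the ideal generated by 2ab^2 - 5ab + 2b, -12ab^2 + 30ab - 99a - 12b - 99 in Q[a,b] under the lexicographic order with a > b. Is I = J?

Two ideals are equal iff their reduced Gröbner bases coincide (the reduced basis is unique for a fixed ordering).
Buchberger on the first generating set:
f_1 = 9a + 9, LT = a.
f_2 = 2ab^2 - 5ab + 2b, LT = ab^2.

S(f_1,f_2): lcm = ab^2. S = 5/2ab + b^2 - b.
  reduce S modulo (f_1, f_2):
  remainder b^2 - 7/2b ≠ 0; add g_3 = b^2 - 7/2b to the basis.

The other S-polynomials (S(f_1,g_3), S(f_2,g_3)) all reduce to 0 modulo the current basis, so we have a Gröbner basis.
Inter-reduce: drop elements whose leading term is divisible by another's, tail-reduce, and make monic.
Reduced Gröbner basis: {a + 1, b^2 - 7/2b}.

Buchberger on the second generating set:
h_1 = 2ab^2 - 5ab + 2b, LT = ab^2.
h_2 = -12ab^2 + 30ab - 99a - 12b - 99, LT = ab^2.

S(h_1,h_2): lcm = ab^2. S = -33/4a - 33/4.
  reduce S modulo (h_1, h_2):
  remainder -33/4a - 33/4 ≠ 0; add k_3 = -33/4a - 33/4 to the basis.

S(h_1,k_3): lcm = ab^2. S = -5/2ab - b^2 + b.
  reduce S modulo (h_1, h_2, k_3):
  remainder -b^2 + 7/2b ≠ 0; add k_4 = -b^2 + 7/2b to the basis.

The other S-polynomials (S(h_2,k_3), S(h_1,k_4), S(h_2,k_4), S(k_3,k_4)) all reduce to 0 modulo the current basis, so we have a Gröbner basis.
Inter-reduce: drop elements whose leading term is divisible by another's, tail-reduce, and make monic.
Reduced Gröbner basis: {a + 1, b^2 - 7/2b}.

The two bases agree; hence the ideals are identical.

Yes, the ideals are equal.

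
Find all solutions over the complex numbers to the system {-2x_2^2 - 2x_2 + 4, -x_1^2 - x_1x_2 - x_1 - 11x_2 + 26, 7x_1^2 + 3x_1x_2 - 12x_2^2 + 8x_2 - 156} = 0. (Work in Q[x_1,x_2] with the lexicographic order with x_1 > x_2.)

{(-5, 1)}

Compute a lex Gröbner basis by Buchberger's algorithm.
f_1 = -2x_2^2 - 2x_2 + 4, LT = x_2^2.
f_2 = -x_1^2 - x_1x_2 - x_1 - 11x_2 + 26, LT = x_1^2.
f_3 = 7x_1^2 + 3x_1x_2 - 12x_2^2 + 8x_2 - 156, LT = x_1^2.

S(f_1,f_2): leading monomials are coprime, so the S-polynomial reduces to 0 (Buchberger's first criterion).
S(f_1,f_3): leading monomials are coprime, so the S-polynomial reduces to 0 (Buchberger's first criterion).
S(f_2,f_3): lcm = x_1^2. S = 4/7x_1x_2 + x_1 + 12/7x_2^2 + 69/7x_2 - 26/7.
  leading term x_1x_2: no divisor's leading term divides it; move 4/7x_1x_2 to the remainder.
  leading term x_1: no divisor's leading term divides it; move x_1 to the remainder.
  leading term x_2^2: subtract (-6/7)·f_1 from 12/7x_2^2 + 69/7x_2 - 26/7 → 57/7x_2 - 2/7
  leading term x_2: no divisor's leading term divides it; move 57/7x_2 to the remainder.
  leading term 1: no divisor's leading term divides it; move -2/7 to the remainder.
  remainder 4/7x_1x_2 + x_1 + 57/7x_2 - 2/7 ≠ 0; add h_4 = 4/7x_1x_2 + x_1 + 57/7x_2 - 2/7 to the basis.

S(f_1,h_4): lcm = x_1x_2^2. S = -3/4x_1x_2 - 2x_1 - 57/4x_2^2 + 1/2x_2.
  leading term x_1x_2: subtract (-21/16)·h_4 from -3/4x_1x_2 - 2x_1 - 57/4x_2^2 + 1/2x_2 → -11/16x_1 - 57/4x_2^2 + 179/16x_2 - 3/8
  leading term x_1: no divisor's leading term divides it; move -11/16x_1 to the remainder.
  leading term x_2^2: subtract (57/8)·f_1 from -57/4x_2^2 + 179/16x_2 - 3/8 → 407/16x_2 - 231/8
  leading term x_2: no divisor's leading term divides it; move 407/16x_2 to the remainder.
  leading term 1: no divisor's leading term divides it; move -231/8 to the remainder.
  remainder -11/16x_1 + 407/16x_2 - 231/8 ≠ 0; add h_5 = -11/16x_1 + 407/16x_2 - 231/8 to the basis.

S(f_2,h_4): lcm = x_1^2x_2. S = -7/4x_1^2 + x_1x_2^2 - 53/4x_1x_2 + 1/2x_1 + 11x_2^2 - 26x_2.
  leading term x_1^2: subtract (7/4)·f_2 from -7/4x_1^2 + x_1x_2^2 - 53/4x_1x_2 + 1/2x_1 + 11x_2^2 - 26x_2 → x_1x_2^2 - 23/2x_1x_2 + 9/4x_1 + 11x_2^2 - 27/4x_2 - 91/2
  leading term x_1x_2^2: subtract (-1/2x_1)·f_1 from x_1x_2^2 - 23/2x_1x_2 + 9/4x_1 + 11x_2^2 - 27/4x_2 - 91/2 → -25/2x_1x_2 + 17/4x_1 + 11x_2^2 - 27/4x_2 - 91/2
  leading term x_1x_2: subtract (-175/8)·h_4 from -25/2x_1x_2 + 17/4x_1 + 11x_2^2 - 27/4x_2 - 91/2 → 209/8x_1 + 11x_2^2 + 1371/8x_2 - 207/4
  leading term x_1: subtract (-38)·h_5 from 209/8x_1 + 11x_2^2 + 1371/8x_2 - 207/4 → 11x_2^2 + 1138x_2 - 1149
  leading term x_2^2: subtract (-11/2)·f_1 from 11x_2^2 + 1138x_2 - 1149 → 1127x_2 - 1127
  leading term x_2: no divisor's leading term divides it; move 1127x_2 to the remainder.
  leading term 1: no divisor's leading term divides it; move -1127 to the remainder.
  remainder 1127x_2 - 1127 ≠ 0; add h_6 = 1127x_2 - 1127 to the basis.

S(f_3,h_4): lcm = x_1^2x_2. S = -7/4x_1^2 + 3/7x_1x_2^2 - 57/4x_1x_2 + 1/2x_1 - 12/7x_2^3 + 8/7x_2^2 - 156/7x_2.
  leading term x_1^2: subtract (7/4)·f_2 from -7/4x_1^2 + 3/7x_1x_2^2 - 57/4x_1x_2 + 1/2x_1 - 12/7x_2^3 + 8/7x_2^2 - 156/7x_2 → 3/7x_1x_2^2 - 25/2x_1x_2 + 9/4x_1 - 12/7x_2^3 + 8/7x_2^2 - 85/28x_2 - 91/2
  leading term x_1x_2^2: subtract (-3/14x_1)·f_1 from 3/7x_1x_2^2 - 25/2x_1x_2 + 9/4x_1 - 12/7x_2^3 + 8/7x_2^2 - 85/28x_2 - 91/2 → -181/14x_1x_2 + 87/28x_1 - 12/7x_2^3 + 8/7x_2^2 - 85/28x_2 - 91/2
  leading term x_1x_2: subtract (-181/8)·h_4 from -181/14x_1x_2 + 87/28x_1 - 12/7x_2^3 + 8/7x_2^2 - 85/28x_2 - 91/2 → 1441/56x_1 - 12/7x_2^3 + 8/7x_2^2 + 10147/56x_2 - 1455/28
  leading term x_1: subtract (-262/7)·h_5 from 1441/56x_1 - 12/7x_2^3 + 8/7x_2^2 + 10147/56x_2 - 1455/28 → -12/7x_2^3 + 8/7x_2^2 + 7933/7x_2 - 7929/7
  leading term x_2^3: subtract (6/7x_2)·f_1 from -12/7x_2^3 + 8/7x_2^2 + 7933/7x_2 - 7929/7 → 20/7x_2^2 + 7909/7x_2 - 7929/7
  leading term x_2^2: subtract (-10/7)·f_1 from 20/7x_2^2 + 7909/7x_2 - 7929/7 → 1127x_2 - 1127
  leading term x_2: subtract (1)·h_6 from 1127x_2 - 1127 → 0
  remainder 0.

S(f_1,h_5): leading monomials are coprime, so the S-polynomial reduces to 0 (Buchberger's first criterion).
S(f_2,h_5): lcm = x_1^2. S = 38x_1x_2 - 41x_1 + 11x_2 - 26.
  leading term x_1x_2: subtract (133/2)·h_4 from 38x_1x_2 - 41x_1 + 11x_2 - 26 → -215/2x_1 - 1061/2x_2 - 7
  leading term x_1: subtract (1720/11)·h_5 from -215/2x_1 - 1061/2x_2 - 7 → -4508x_2 + 4508
  leading term x_2: subtract (-4)·h_6 from -4508x_2 + 4508 → 0
  remainder 0.

S(f_3,h_5): lcm = x_1^2. S = 262/7x_1x_2 - 42x_1 - 12/7x_2^2 + 8/7x_2 - 156/7.
  leading term x_1x_2: subtract (131/2)·h_4 from 262/7x_1x_2 - 42x_1 - 12/7x_2^2 + 8/7x_2 - 156/7 → -215/2x_1 - 12/7x_2^2 - 7451/14x_2 - 25/7
  leading term x_1: subtract (1720/11)·h_5 from -215/2x_1 - 12/7x_2^2 - 7451/14x_2 - 25/7 → -12/7x_2^2 - 31568/7x_2 + 31580/7
  leading term x_2^2: subtract (6/7)·f_1 from -12/7x_2^2 - 31568/7x_2 + 31580/7 → -4508x_2 + 4508
  leading term x_2: subtract (-4)·h_6 from -4508x_2 + 4508 → 0
  remainder 0.

S(h_4,h_5): lcm = x_1x_2. S = 7/4x_1 + 37x_2^2 - 111/4x_2 - 1/2.
  leading term x_1: subtract (-28/11)·h_5 from 7/4x_1 + 37x_2^2 - 111/4x_2 - 1/2 → 37x_2^2 + 37x_2 - 74
  leading term x_2^2: subtract (-37/2)·f_1 from 37x_2^2 + 37x_2 - 74 → 0
  remainder 0.

S(f_1,h_6): lcm = x_2^2. S = 2x_2 - 2.
  leading term x_2: subtract (2/1127)·h_6 from 2x_2 - 2 → 0
  remainder 0.

S(f_2,h_6): leading monomials are coprime, so the S-polynomial reduces to 0 (Buchberger's first criterion).
S(f_3,h_6): leading monomials are coprime, so the S-polynomial reduces to 0 (Buchberger's first criterion).
S(h_4,h_6): lcm = x_1x_2. S = 11/4x_1 + 57/4x_2 - 1/2.
  leading term x_1: subtract (-4)·h_5 from 11/4x_1 + 57/4x_2 - 1/2 → 116x_2 - 116
  leading term x_2: subtract (116/1127)·h_6 from 116x_2 - 116 → 0
  remainder 0.

S(h_5,h_6): leading monomials are coprime, so the S-polynomial reduces to 0 (Buchberger's first criterion).
Every S-polynomial of the final basis reduces to 0, so we have a Gröbner basis.
Inter-reduce: drop elements whose leading term is divisible by another's, tail-reduce, and make monic.
Reduced Gröbner basis: {x_1 + 5, x_2 - 1}.

The lex basis is triangular: the last element involves only x_2. Solving x_2 - 1 = 0 gives x_2 ∈ {1}; substituting each value into the earlier elements determines the remaining variables.
  x_2 = 1: the earlier basis element becomes x_1 + 5 = 0, giving x_1 = -5 — point (-5, 1).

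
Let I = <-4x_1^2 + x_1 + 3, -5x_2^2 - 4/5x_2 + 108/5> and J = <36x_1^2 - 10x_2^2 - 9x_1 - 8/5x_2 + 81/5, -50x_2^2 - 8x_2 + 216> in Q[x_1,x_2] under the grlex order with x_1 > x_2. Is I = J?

Yes, the ideals are equal.

Equality of ideals is decidable: compute both reduced Gröbner bases (unique for the ordering) and check whether they agree.
Buchberger on the first generating set:
f_1 = -4x_1^2 + x_1 + 3, LT = x_1^2.
f_2 = -5x_2^2 - 4/5x_2 + 108/5, LT = x_2^2.

The S-polynomials (S(f_1,f_2)) all reduce to 0 modulo the current basis, so we have a Gröbner basis.
Inter-reduce: drop elements whose leading term is divisible by another's, tail-reduce, and make monic.
Reduced Gröbner basis: {x_1^2 - 1/4x_1 - 3/4, x_2^2 + 4/25x_2 - 108/25}.

Buchberger on the second generating set:
h_1 = 36x_1^2 - 10x_2^2 - 9x_1 - 8/5x_2 + 81/5, LT = x_1^2.
h_2 = -50x_2^2 - 8x_2 + 216, LT = x_2^2.

The S-polynomials (S(h_1,h_2)) all reduce to 0 modulo the current basis, so we have a Gröbner basis.
Inter-reduce: drop elements whose leading term is divisible by another's, tail-reduce, and make monic.
Reduced Gröbner basis: {x_1^2 - 1/4x_1 - 3/4, x_2^2 + 4/25x_2 - 108/25}.

The two bases agree; hence the ideals are identical.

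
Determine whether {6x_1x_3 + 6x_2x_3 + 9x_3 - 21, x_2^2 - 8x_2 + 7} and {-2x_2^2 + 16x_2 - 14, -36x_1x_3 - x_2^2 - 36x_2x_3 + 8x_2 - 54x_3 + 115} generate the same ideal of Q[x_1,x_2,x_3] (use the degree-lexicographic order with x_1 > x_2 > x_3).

No, the ideals differ.

Equality of ideals is decidable: compute both reduced Gröbner bases (unique for the ordering) and check whether they agree.
Buchberger on the first generating set:
f_1 = 6x_1x_3 + 6x_2x_3 + 9x_3 - 21, LT = x_1x_3.
f_2 = x_2^2 - 8x_2 + 7, LT = x_2^2.

The S-polynomials (S(f_1,f_2)) all reduce to 0 modulo the current basis, so we have a Gröbner basis.
Inter-reduce: drop elements whose leading term is divisible by another's, tail-reduce, and make monic.
Reduced Gröbner basis: {x_1x_3 + x_2x_3 + 3/2x_3 - 7/2, x_2^2 - 8x_2 + 7}.

Buchberger on the second generating set:
h_1 = -2x_2^2 + 16x_2 - 14, LT = x_2^2.
h_2 = -36x_1x_3 - x_2^2 - 36x_2x_3 + 8x_2 - 54x_3 + 115, LT = x_1x_3.

The S-polynomials (S(h_1,h_2)) all reduce to 0 modulo the current basis, so we have a Gröbner basis.
Inter-reduce: drop elements whose leading term is divisible by another's, tail-reduce, and make monic.
Reduced Gröbner basis: {x_1x_3 + x_2x_3 + 3/2x_3 - 61/18, x_2^2 - 8x_2 + 7}.

Since the reduced bases disagree, the two ideals are not the same.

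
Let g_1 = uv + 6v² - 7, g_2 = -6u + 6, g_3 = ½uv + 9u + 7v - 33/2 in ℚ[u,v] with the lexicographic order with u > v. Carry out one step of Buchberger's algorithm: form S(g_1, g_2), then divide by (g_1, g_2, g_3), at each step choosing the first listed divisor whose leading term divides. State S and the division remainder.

S(g_1, g_2) = 6v² + v - 7; remainder on division = 6v² + v - 7.

lcm(LM(g_1), LM(g_2)) = uv.
S = (lcm/LT(g_1))·g_1 − (lcm/LT(g_2))·g_2 = 6v² + v - 7.
Reduce S modulo (g_1, g_2, g_3) in that order:
  leading term v²: no divisor's leading term divides it; move 6v² to the remainder.
  leading term v: no divisor's leading term divides it; move v to the remainder.
  leading term 1: no divisor's leading term divides it; move -7 to the remainder.
The remainder 6v² + v - 7 is nonzero, so it would be added as the next basis element.
An S-polynomial is built so that the two leading terms cancel; whether anything survives reduction is exactly the Gröbner-basis criterion.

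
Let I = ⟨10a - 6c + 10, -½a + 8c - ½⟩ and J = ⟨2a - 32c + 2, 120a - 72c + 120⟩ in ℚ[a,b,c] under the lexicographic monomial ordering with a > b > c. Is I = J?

Equality of ideals is decidable: compute both reduced Gröbner bases (unique for the ordering) and check whether they agree.
Buchberger on the first generating set:
f_1 = 10a - 6c + 10, LT = a.
f_2 = -½a + 8c - ½, LT = a.

S(f_1,f_2): lcm = a. S = 77/5c.
  leading term c: no divisor's leading term divides it; move 77/5c to the remainder.
  remainder 77/5c ≠ 0; add g_3 = 77/5c to the basis.

The other S-polynomials (S(f_1,g_3), S(f_2,g_3)) all reduce to 0 modulo the current basis, so we have a Gröbner basis.
Inter-reduce: drop elements whose leading term is divisible by another's, tail-reduce, and make monic.
Reduced Gröbner basis: {a + 1, c}.

Buchberger on the second generating set:
h_1 = 2a - 32c + 2, LT = a.
h_2 = 120a - 72c + 120, LT = a.

S(h_1,h_2): lcm = a. S = -77/5c.
  leading term c: no divisor's leading term divides it; move -77/5c to the remainder.
  remainder -77/5c ≠ 0; add k_3 = -77/5c to the basis.

The other S-polynomials (S(h_1,k_3), S(h_2,k_3)) all reduce to 0 modulo the current basis, so we have a Gröbner basis.
Inter-reduce: drop elements whose leading term is divisible by another's, tail-reduce, and make monic.
Reduced Gröbner basis: {a + 1, c}.

Same reduced basis, so the two generating sets span the same ideal.

Yes, the ideals are equal.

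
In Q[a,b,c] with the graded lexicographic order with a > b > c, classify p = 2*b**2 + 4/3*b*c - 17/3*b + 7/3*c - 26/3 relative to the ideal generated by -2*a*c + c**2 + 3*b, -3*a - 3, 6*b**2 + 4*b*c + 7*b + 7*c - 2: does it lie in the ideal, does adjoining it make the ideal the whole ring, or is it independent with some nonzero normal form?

First compute the reduced Gröbner basis of I by Buchberger's algorithm.
f_1 = -2*a*c + c**2 + 3*b, LT = a*c.
f_2 = -3*a - 3, LT = a.
f_3 = 6*b**2 + 4*b*c + 7*b + 7*c - 2, LT = b**2.

S(f_1,f_2): lcm = a*c. S = -1/2*c**2 - 3/2*b - c.
  reduce S modulo (f_1, f_2, f_3):
  remainder -1/2*c**2 - 3/2*b - c ≠ 0; add h_4 = -1/2*c**2 - 3/2*b - c to the basis.

The other S-polynomials (S(f_1,f_3), S(f_2,f_3), S(f_1,h_4), S(f_2,h_4), S(f_3,h_4)) all reduce to 0 modulo the current basis, so we have a Gröbner basis.
Inter-reduce: drop elements whose leading term is divisible by another's, tail-reduce, and make monic.
Reduced Gröbner basis: {b**2 + 2/3*b*c + 7/6*b + 7/6*c - 1/3, c**2 + 3*b + 2*c, a + 1}.
Label its elements g_1 = b**2 + 2/3*b*c + 7/6*b + 7/6*c - 1/3, g_2 = c**2 + 3*b + 2*c, g_3 = a + 1.

Reduce p = 2*b**2 + 4/3*b*c - 17/3*b + 7/3*c - 26/3 modulo G:
  leading term b**2: subtract (2)·g_1 from 2*b**2 + 4/3*b*c - 17/3*b + 7/3*c - 26/3 → -8*b - 8
  leading term b: no divisor's leading term divides it; move -8*b to the remainder.
  leading term 1: no divisor's leading term divides it; move -8 to the remainder.
  normal form = -8*b - 8.
The normal form is nonzero, so p ∉ I. Since p minus its normal form lies in I, I + (p) = I + (r) where r = -8*b - 8; decide whether this ideal is the whole ring.
Run Buchberger on G together with r (pairs among the g_i already reduce to 0 since G is a Gröbner basis):
g_1 = b**2 + 2/3*b*c + 7/6*b + 7/6*c - 1/3, LT = b**2.
g_2 = c**2 + 3*b + 2*c, LT = c**2.
g_3 = a + 1, LT = a.
r = -8*b - 8, LT = b.

S(g_1,r): lcm = b**2. S = 2/3*b*c + 1/6*b + 7/6*c - 1/3.
  reduce S modulo (g_1, g_2, g_3, r):
  remainder 1/2*c - 1/2 ≠ 0; add m_5 = 1/2*c - 1/2 to the basis.

The other S-polynomials (S(g_1,g_2), S(g_1,g_3), S(g_2,g_3), S(g_2,r), S(g_3,r), S(g_1,m_5), S(g_2,m_5), S(g_3,m_5), S(r,m_5)) all reduce to 0 modulo the current basis, so we have a Gröbner basis.
Inter-reduce: drop elements whose leading term is divisible by another's, tail-reduce, and make monic.
Reduced Gröbner basis: {a + 1, b + 1, c - 1}.
The reduced Gröbner basis of I + (p) is {a + 1, b + 1, c - 1} ≠ {1}, a proper ideal, so the enlarged system stays consistent: p is independent of I, with normal form -8*b - 8.

2*b**2 + 4/3*b*c - 17/3*b + 7/3*c - 26/3 is independent of I; its normal form modulo I is -8*b - 8.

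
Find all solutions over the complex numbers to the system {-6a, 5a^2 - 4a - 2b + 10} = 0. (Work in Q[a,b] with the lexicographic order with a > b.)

Compute a lex Gröbner basis by Buchberger's algorithm.
f_1 = -6a, LT = a.
f_2 = 5a^2 - 4a - 2b + 10, LT = a^2.

S(f_1,f_2): lcm = a^2. S = 4/5a + 2/5b - 2.
  reduce S modulo (f_1, f_2):
  remainder 2/5b - 2 ≠ 0; add h_3 = 2/5b - 2 to the basis.

The other S-polynomials (S(f_1,h_3), S(f_2,h_3)) all reduce to 0 modulo the current basis, so we have a Gröbner basis.
Inter-reduce: drop elements whose leading term is divisible by another's, tail-reduce, and make monic.
Reduced Gröbner basis: {a, b - 5}.

Elimination: the polynomial b - 5 lies in the elimination ideal for b, so b ∈ {5}. For each such b, the remaining basis elements (now univariate) give the rest of the solution.
  b = 5: the earlier basis element becomes a = 0, giving a = 0 — point (0, 5).

{(0, 5)}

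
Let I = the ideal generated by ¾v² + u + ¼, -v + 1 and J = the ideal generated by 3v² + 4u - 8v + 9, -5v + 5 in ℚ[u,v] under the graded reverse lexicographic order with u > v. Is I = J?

Yes, the ideals are equal.

For a fixed monomial order, each ideal has a unique reduced Gröbner basis; comparing bases decides equality.
Buchberger on the first generating set:
f_1 = ¾v² + u + ¼, LT = v².
f_2 = -v + 1, LT = v.

S(f_1,f_2): lcm = v². S = 4/3u + v + ⅓.
  leading term u: no divisor's leading term divides it; move 4/3u to the remainder.
  leading term v: subtract (-1)·f_2 from v + ⅓ → 4/3
  leading term 1: no divisor's leading term divides it; move 4/3 to the remainder.
  remainder 4/3u + 4/3 ≠ 0; add g_3 = 4/3u + 4/3 to the basis.

S(f_1,g_3): leading monomials are coprime, so the S-polynomial reduces to 0 (Buchberger's first criterion).
S(f_2,g_3): leading monomials are coprime, so the S-polynomial reduces to 0 (Buchberger's first criterion).
Every S-polynomial of the final basis reduces to 0, so we have a Gröbner basis.
Inter-reduce: drop elements whose leading term is divisible by another's, tail-reduce, and make monic.
Reduced Gröbner basis: {u + 1, v - 1}.

Buchberger on the second generating set:
h_1 = 3v² + 4u - 8v + 9, LT = v².
h_2 = -5v + 5, LT = v.

S(h_1,h_2): lcm = v². S = 4/3u - 5/3v + 3.
  leading term u: no divisor's leading term divides it; move 4/3u to the remainder.
  leading term v: subtract (⅓)·h_2 from -5/3v + 3 → 4/3
  leading term 1: no divisor's leading term divides it; move 4/3 to the remainder.
  remainder 4/3u + 4/3 ≠ 0; add k_3 = 4/3u + 4/3 to the basis.

S(h_1,k_3): leading monomials are coprime, so the S-polynomial reduces to 0 (Buchberger's first criterion).
S(h_2,k_3): leading monomials are coprime, so the S-polynomial reduces to 0 (Buchberger's first criterion).
Every S-polynomial of the final basis reduces to 0, so we have a Gröbner basis.
Inter-reduce: drop elements whose leading term is divisible by another's, tail-reduce, and make monic.
Reduced Gröbner basis: {u + 1, v - 1}.

Same reduced basis, so the two generating sets span the same ideal.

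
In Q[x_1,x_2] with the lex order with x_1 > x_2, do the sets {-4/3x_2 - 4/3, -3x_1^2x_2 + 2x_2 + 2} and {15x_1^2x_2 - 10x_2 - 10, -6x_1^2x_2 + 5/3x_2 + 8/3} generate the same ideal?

No, the ideals differ.

For a fixed monomial order, each ideal has a unique reduced Gröbner basis; comparing bases decides equality.
Buchberger on the first generating set:
f_1 = -4/3x_2 - 4/3, LT = x_2.
f_2 = -3x_1^2x_2 + 2x_2 + 2, LT = x_1^2x_2.

S(f_1,f_2): lcm = x_1^2x_2. S = x_1^2 + 2/3x_2 + 2/3.
  leading term x_1^2: no divisor's leading term divides it; move x_1^2 to the remainder.
  leading term x_2: subtract (-1/2)·f_1 from 2/3x_2 + 2/3 → 0
  remainder x_1^2 ≠ 0; add g_3 = x_1^2 to the basis.

The other S-polynomials (S(f_1,g_3), S(f_2,g_3)) all reduce to 0 modulo the current basis, so we have a Gröbner basis.
Inter-reduce: drop elements whose leading term is divisible by another's, tail-reduce, and make monic.
Reduced Gröbner basis: {x_1^2, x_2 + 1}.

Buchberger on the second generating set:
h_1 = 15x_1^2x_2 - 10x_2 - 10, LT = x_1^2x_2.
h_2 = -6x_1^2x_2 + 5/3x_2 + 8/3, LT = x_1^2x_2.

S(h_1,h_2): lcm = x_1^2x_2. S = -7/18x_2 - 2/9.
  leading term x_2: no divisor's leading term divides it; move -7/18x_2 to the remainder.
  leading term 1: no divisor's leading term divides it; move -2/9 to the remainder.
  remainder -7/18x_2 - 2/9 ≠ 0; add k_3 = -7/18x_2 - 2/9 to the basis.

S(h_1,k_3): lcm = x_1^2x_2. S = -4/7x_1^2 - 2/3x_2 - 2/3.
  leading term x_1^2: no divisor's leading term divides it; move -4/7x_1^2 to the remainder.
  leading term x_2: subtract (12/7)·k_3 from -2/3x_2 - 2/3 → -2/7
  leading term 1: no divisor's leading term divides it; move -2/7 to the remainder.
  remainder -4/7x_1^2 - 2/7 ≠ 0; add k_4 = -4/7x_1^2 - 2/7 to the basis.

The other S-polynomials (S(h_2,k_3), S(h_1,k_4), S(h_2,k_4), S(k_3,k_4)) all reduce to 0 modulo the current basis, so we have a Gröbner basis.
Inter-reduce: drop elements whose leading term is divisible by another's, tail-reduce, and make monic.
Reduced Gröbner basis: {x_1^2 + 1/2, x_2 + 4/7}.

The bases are distinct; the ideals are different.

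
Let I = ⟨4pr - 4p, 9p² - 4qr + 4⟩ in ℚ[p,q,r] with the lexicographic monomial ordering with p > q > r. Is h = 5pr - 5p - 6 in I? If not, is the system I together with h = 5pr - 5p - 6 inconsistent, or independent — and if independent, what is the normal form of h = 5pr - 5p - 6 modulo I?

First compute the reduced Gröbner basis of I by Buchberger's algorithm.
f_1 = 4pr - 4p, LT = pr.
f_2 = 9p² - 4qr + 4, LT = p².

S(f_1,f_2): lcm = p²r. S = -p² + 4/9qr² - 4/9r.
  leading term p²: subtract (-1/9)·f_2 from -p² + 4/9qr² - 4/9r → 4/9qr² - 4/9qr - 4/9r + 4/9
  leading term qr²: no divisor's leading term divides it; move 4/9qr² to the remainder.
  leading term qr: no divisor's leading term divides it; move -4/9qr to the remainder.
  leading term r: no divisor's leading term divides it; move -4/9r to the remainder.
  leading term 1: no divisor's leading term divides it; move 4/9 to the remainder.
  remainder 4/9qr² - 4/9qr - 4/9r + 4/9 ≠ 0; add k_3 = 4/9qr² - 4/9qr - 4/9r + 4/9 to the basis.

S(f_1,k_3): lcm = pqr². S = pr - p.
  leading term pr: subtract (¼)·f_1 from pr - p → 0
  remainder 0.

S(f_2,k_3): leading monomials are coprime, so the S-polynomial reduces to 0 (Buchberger's first criterion).
Every S-polynomial of the final basis reduces to 0, so we have a Gröbner basis.
Inter-reduce: drop elements whose leading term is divisible by another's, tail-reduce, and make monic.
Reduced Gröbner basis: {p² - 4/9qr + 4/9, pr - p, qr² - qr - r + 1}.
Label its elements g_1 = p² - 4/9qr + 4/9, g_2 = pr - p, g_3 = qr² - qr - r + 1.

Reduce h = 5pr - 5p - 6 modulo G:
  leading term pr: subtract (5)·g_2 from 5pr - 5p - 6 → -6
  leading term 1: no divisor's leading term divides it; move -6 to the remainder.
  normal form = -6.
The normal form is nonzero, so h ∉ I. Since h minus its normal form lies in I, I + (h) = I + (n) where n = -6; decide whether this ideal is the whole ring.
Here n = -6 is a nonzero constant, hence a unit: 1 ∈ I + (h), the Gröbner basis of I + (h) is {1}, and the enlarged system has no common solution — adjoining h is inconsistent.

Adjoining 5pr - 5p - 6 makes the ideal the whole ring: the system is inconsistent.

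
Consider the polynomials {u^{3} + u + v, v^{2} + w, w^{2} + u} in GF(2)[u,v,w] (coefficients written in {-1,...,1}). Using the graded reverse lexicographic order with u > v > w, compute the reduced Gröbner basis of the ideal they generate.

G = {u^{3} + u + v, v^{2} + w, w^{2} + u}

f_1 = u^{3} + u + v, LT = u^{3}.
f_2 = v^{2} + w, LT = v^{2}.
f_3 = w^{2} + u, LT = w^{2}.

The S-polynomials (S(f_1,f_2), S(f_1,f_3), S(f_2,f_3)) all reduce to 0 modulo the current basis, so we have a Gröbner basis.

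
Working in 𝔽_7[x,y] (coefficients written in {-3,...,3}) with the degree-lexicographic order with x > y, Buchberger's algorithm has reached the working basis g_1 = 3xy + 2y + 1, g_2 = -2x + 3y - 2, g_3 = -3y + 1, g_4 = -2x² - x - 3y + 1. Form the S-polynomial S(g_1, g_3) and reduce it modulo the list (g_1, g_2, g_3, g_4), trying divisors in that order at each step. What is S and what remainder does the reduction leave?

lcm(LM(g_1), LM(g_3)) = xy.
S = (lcm/LT(g_1))·g_1 − (lcm/LT(g_3))·g_3 = -2x + 3y - 2.
Reduce S modulo (g_1, g_2, g_3, g_4) in that order:
  leading term x: subtract (1)·g_2 from -2x + 3y - 2 → 0
The remainder is 0, so this S-polynomial contributes no new basis element.

S(g_1, g_3) = -2x + 3y - 2; remainder on division = 0.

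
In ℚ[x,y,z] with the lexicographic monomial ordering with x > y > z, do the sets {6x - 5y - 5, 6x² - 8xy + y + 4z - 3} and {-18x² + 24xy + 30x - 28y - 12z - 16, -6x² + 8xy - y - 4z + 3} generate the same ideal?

Since reduced Gröbner bases are canonical representatives of ideals under a given ordering, it suffices to compute and compare them.
Buchberger on the first generating set:
f_1 = 6x - 5y - 5, LT = x.
f_2 = 6x² - 8xy + y + 4z - 3, LT = x².

S(f_1,f_2): lcm = x². S = ½xy - ⅚x - ⅙y - ⅔z + ½.
  leading term xy: subtract (1/12y)·f_1 from ½xy - ⅚x - ⅙y - ⅔z + ½ → -⅚x + 5/12y² + ¼y - ⅔z + ½
  leading term x: subtract (-5/36)·f_1 from -⅚x + 5/12y² + ¼y - ⅔z + ½ → 5/12y² - 4/9y - ⅔z - 7/36
  leading term y²: no divisor's leading term divides it; move 5/12y² to the remainder.
  leading term y: no divisor's leading term divides it; move -4/9y to the remainder.
  leading term z: no divisor's leading term divides it; move -⅔z to the remainder.
  leading term 1: no divisor's leading term divides it; move -7/36 to the remainder.
  remainder 5/12y² - 4/9y - ⅔z - 7/36 ≠ 0; add g_3 = 5/12y² - 4/9y - ⅔z - 7/36 to the basis.

S(f_1,g_3): leading monomials are coprime, so the S-polynomial reduces to 0 (Buchberger's first criterion).
S(f_2,g_3): leading monomials are coprime, so the S-polynomial reduces to 0 (Buchberger's first criterion).
Every S-polynomial of the final basis reduces to 0, so we have a Gröbner basis.
Inter-reduce: drop elements whose leading term is divisible by another's, tail-reduce, and make monic.
Reduced Gröbner basis: {x - ⅚y - ⅚, y² - 16/15y - 8/5z - 7/15}.

Buchberger on the second generating set:
h_1 = -18x² + 24xy + 30x - 28y - 12z - 16, LT = x².
h_2 = -6x² + 8xy - y - 4z + 3, LT = x².

S(h_1,h_2): lcm = x². S = -5/3x + 25/18y + 25/18.
  leading term x: no divisor's leading term divides it; move -5/3x to the remainder.
  leading term y: no divisor's leading term divides it; move 25/18y to the remainder.
  leading term 1: no divisor's leading term divides it; move 25/18 to the remainder.
  remainder -5/3x + 25/18y + 25/18 ≠ 0; add k_3 = -5/3x + 25/18y + 25/18 to the basis.

S(h_1,k_3): lcm = x². S = -½xy - ⅚x + 14/9y + ⅔z + 8/9.
  leading term xy: subtract (3/10y)·k_3 from -½xy - ⅚x + 14/9y + ⅔z + 8/9 → -⅚x - 5/12y² + 41/36y + ⅔z + 8/9
  leading term x: subtract (½)·k_3 from -⅚x - 5/12y² + 41/36y + ⅔z + 8/9 → -5/12y² + 4/9y + ⅔z + 7/36
  leading term y²: no divisor's leading term divides it; move -5/12y² to the remainder.
  leading term y: no divisor's leading term divides it; move 4/9y to the remainder.
  leading term z: no divisor's leading term divides it; move ⅔z to the remainder.
  leading term 1: no divisor's leading term divides it; move 7/36 to the remainder.
  remainder -5/12y² + 4/9y + ⅔z + 7/36 ≠ 0; add k_4 = -5/12y² + 4/9y + ⅔z + 7/36 to the basis.

S(h_2,k_3): lcm = x². S = -½xy + ⅚x + ⅙y + ⅔z - ½.
  leading term xy: subtract (3/10y)·k_3 from -½xy + ⅚x + ⅙y + ⅔z - ½ → ⅚x - 5/12y² - ¼y + ⅔z - ½
  leading term x: subtract (-½)·k_3 from ⅚x - 5/12y² - ¼y + ⅔z - ½ → -5/12y² + 4/9y + ⅔z + 7/36
  leading term y²: subtract (1)·k_4 from -5/12y² + 4/9y + ⅔z + 7/36 → 0
  remainder 0.

S(h_1,k_4): leading monomials are coprime, so the S-polynomial reduces to 0 (Buchberger's first criterion).
S(h_2,k_4): leading monomials are coprime, so the S-polynomial reduces to 0 (Buchberger's first criterion).
S(k_3,k_4): leading monomials are coprime, so the S-polynomial reduces to 0 (Buchberger's first criterion).
Every S-polynomial of the final basis reduces to 0, so we have a Gröbner basis.
Inter-reduce: drop elements whose leading term is divisible by another's, tail-reduce, and make monic.
Reduced Gröbner basis: {x - ⅚y - ⅚, y² - 16/15y - 8/5z - 7/15}.

Same reduced basis, so the two generating sets span the same ideal.

Yes, the ideals are equal.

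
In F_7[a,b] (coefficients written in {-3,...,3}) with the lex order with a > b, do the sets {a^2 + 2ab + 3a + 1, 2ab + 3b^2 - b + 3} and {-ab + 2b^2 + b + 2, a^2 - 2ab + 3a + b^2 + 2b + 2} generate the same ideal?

No, the ideals differ.

Equality of ideals is decidable: compute both reduced Gröbner bases (unique for the ordering) and check whether they agree.
Buchberger on the first generating set:
f_1 = a^2 + 2ab + 3a + 1, LT = a^2.
f_2 = 2ab + 3b^2 - b + 3, LT = ab.

S(f_1,f_2): lcm = a^2b. S = -3ab^2 + 2a + b.
  leading term ab^2: subtract (2b)·f_2 from -3ab^2 + 2a + b → 2a + b^3 + 2b^2 + 2b
  leading term a: no divisor's leading term divides it; move 2a to the remainder.
  leading term b^3: no divisor's leading term divides it; move b^3 to the remainder.
  leading term b^2: no divisor's leading term divides it; move 2b^2 to the remainder.
  leading term b: no divisor's leading term divides it; move 2b to the remainder.
  remainder 2a + b^3 + 2b^2 + 2b ≠ 0; add g_3 = 2a + b^3 + 2b^2 + 2b to the basis.

S(f_1,g_3): lcm = a^2. S = 3ab^3 - ab^2 + ab + 3a + 1.
  leading term ab^3: subtract (-2b^2)·f_2 from 3ab^3 - ab^2 + ab + 3a + 1 → -ab^2 + ab + 3a - b^4 - 2b^3 - b^2 + 1
  leading term ab^2: subtract (3b)·f_2 from -ab^2 + ab + 3a - b^4 - 2b^3 - b^2 + 1 → ab + 3a - b^4 + 3b^3 + 2b^2 - 2b + 1
  leading term ab: subtract (-3)·f_2 from ab + 3a - b^4 + 3b^3 + 2b^2 - 2b + 1 → 3a - b^4 + 3b^3 - 3b^2 + 2b + 3
  leading term a: subtract (-2)·g_3 from 3a - b^4 + 3b^3 - 3b^2 + 2b + 3 → -b^4 - 2b^3 + b^2 - b + 3
  leading term b^4: no divisor's leading term divides it; move -b^4 to the remainder.
  leading term b^3: no divisor's leading term divides it; move -2b^3 to the remainder.
  leading term b^2: no divisor's leading term divides it; move b^2 to the remainder.
  leading term b: no divisor's leading term divides it; move -b to the remainder.
  leading term 1: no divisor's leading term divides it; move 3 to the remainder.
  remainder -b^4 - 2b^3 + b^2 - b + 3 ≠ 0; add g_4 = -b^4 - 2b^3 + b^2 - b + 3 to the basis.

S(f_2,g_3): lcm = ab. S = 3b^4 - b^3 - 3b^2 + 3b - 2.
  leading term b^4: subtract (-3)·g_4 from 3b^4 - b^3 - 3b^2 + 3b - 2 → 0
  remainder 0.

S(f_1,g_4): leading monomials are coprime, so the S-polynomial reduces to 0 (Buchberger's first criterion).
S(f_2,g_4): lcm = ab^4. S = -2ab^3 + ab^2 - ab + 3a - 2b^5 + 3b^4 - 2b^3.
  leading term ab^3: subtract (-b^2)·f_2 from -2ab^3 + ab^2 - ab + 3a - 2b^5 + 3b^4 - 2b^3 → ab^2 - ab + 3a - 2b^5 - b^4 - 3b^3 + 3b^2
  leading term ab^2: subtract (-3b)·f_2 from ab^2 - ab + 3a - 2b^5 - b^4 - 3b^3 + 3b^2 → -ab + 3a - 2b^5 - b^4 - b^3 + 2b
  leading term ab: subtract (3)·f_2 from -ab + 3a - 2b^5 - b^4 - b^3 + 2b → 3a - 2b^5 - b^4 - b^3 - 2b^2 - 2b - 2
  leading term a: subtract (-2)·g_3 from 3a - 2b^5 - b^4 - b^3 - 2b^2 - 2b - 2 → -2b^5 - b^4 + b^3 + 2b^2 + 2b - 2
  leading term b^5: subtract (2b)·g_4 from -2b^5 - b^4 + b^3 + 2b^2 + 2b - 2 → 3b^4 - b^3 - 3b^2 + 3b - 2
  leading term b^4: subtract (-3)·g_4 from 3b^4 - b^3 - 3b^2 + 3b - 2 → 0
  remainder 0.

S(g_3,g_4): leading monomials are coprime, so the S-polynomial reduces to 0 (Buchberger's first criterion).
Every S-polynomial of the final basis reduces to 0, so we have a Gröbner basis.
Inter-reduce: drop elements whose leading term is divisible by another's, tail-reduce, and make monic.
Reduced Gröbner basis: {a - 3b^3 + b^2 + b, b^4 + 2b^3 - b^2 + b - 3}.

Buchberger on the second generating set:
h_1 = -ab + 2b^2 + b + 2, LT = ab.
h_2 = a^2 - 2ab + 3a + b^2 + 2b + 2, LT = a^2.

S(h_1,h_2): lcm = a^2b. S = 3ab - 2a - b^3 - 2b^2 - 2b.
  leading term ab: subtract (-3)·h_1 from 3ab - 2a - b^3 - 2b^2 - 2b → -2a - b^3 - 3b^2 + b - 1
  leading term a: no divisor's leading term divides it; move -2a to the remainder.
  leading term b^3: no divisor's leading term divides it; move -b^3 to the remainder.
  leading term b^2: no divisor's leading term divides it; move -3b^2 to the remainder.
  leading term b: no divisor's leading term divides it; move b to the remainder.
  leading term 1: no divisor's leading term divides it; move -1 to the remainder.
  remainder -2a - b^3 - 3b^2 + b - 1 ≠ 0; add k_3 = -2a - b^3 - 3b^2 + b - 1 to the basis.

S(h_1,k_3): lcm = ab. S = 3b^4 + 2b^3 + 2b^2 + 2b - 2.
  leading term b^4: no divisor's leading term divides it; move 3b^4 to the remainder.
  leading term b^3: no divisor's leading term divides it; move 2b^3 to the remainder.
  leading term b^2: no divisor's leading term divides it; move 2b^2 to the remainder.
  leading term b: no divisor's leading term divides it; move 2b to the remainder.
  leading term 1: no divisor's leading term divides it; move -2 to the remainder.
  remainder 3b^4 + 2b^3 + 2b^2 + 2b - 2 ≠ 0; add k_4 = 3b^4 + 2b^3 + 2b^2 + 2b - 2 to the basis.

S(h_2,k_3): lcm = a^2. S = 3ab^3 + 2ab^2 + 2ab - a + b^2 + 2b + 2.
  leading term ab^3: subtract (-3b^2)·h_1 from 3ab^3 + 2ab^2 + 2ab - a + b^2 + 2b + 2 → 2ab^2 + 2ab - a - b^4 + 3b^3 + 2b + 2
  leading term ab^2: subtract (-2b)·h_1 from 2ab^2 + 2ab - a - b^4 + 3b^3 + 2b + 2 → 2ab - a - b^4 + 2b^2 - b + 2
  leading term ab: subtract (-2)·h_1 from 2ab - a - b^4 + 2b^2 - b + 2 → -a - b^4 - b^2 + b - 1
  leading term a: subtract (-3)·k_3 from -a - b^4 - b^2 + b - 1 → -b^4 - 3b^3 - 3b^2 - 3b + 3
  leading term b^4: subtract (2)·k_4 from -b^4 - 3b^3 - 3b^2 - 3b + 3 → 0
  remainder 0.

S(h_1,k_4): lcm = ab^4. S = -3ab^3 - 3ab^2 - 3ab + 3a - 2b^5 - b^4 - 2b^3.
  leading term ab^3: subtract (3b^2)·h_1 from -3ab^3 - 3ab^2 - 3ab + 3a - 2b^5 - b^4 - 2b^3 → -3ab^2 - 3ab + 3a - 2b^5 + 2b^3 + b^2
  leading term ab^2: subtract (3b)·h_1 from -3ab^2 - 3ab + 3a - 2b^5 + 2b^3 + b^2 → -3ab + 3a - 2b^5 + 3b^3 - 2b^2 + b
  leading term ab: subtract (3)·h_1 from -3ab + 3a - 2b^5 + 3b^3 - 2b^2 + b → 3a - 2b^5 + 3b^3 - b^2 - 2b + 1
  leading term a: subtract (2)·k_3 from 3a - 2b^5 + 3b^3 - b^2 - 2b + 1 → -2b^5 - 2b^3 - 2b^2 + 3b + 3
  leading term b^5: subtract (-3b)·k_4 from -2b^5 - 2b^3 - 2b^2 + 3b + 3 → -b^4 - 3b^3 - 3b^2 - 3b + 3
  leading term b^4: subtract (2)·k_4 from -b^4 - 3b^3 - 3b^2 - 3b + 3 → 0
  remainder 0.

S(h_2,k_4): leading monomials are coprime, so the S-polynomial reduces to 0 (Buchberger's first criterion).
S(k_3,k_4): leading monomials are coprime, so the S-polynomial reduces to 0 (Buchberger's first criterion).
Every S-polynomial of the final basis reduces to 0, so we have a Gröbner basis.
Inter-reduce: drop elements whose leading term is divisible by another's, tail-reduce, and make monic.
Reduced Gröbner basis: {a - 3b^3 - 2b^2 + 3b - 3, b^4 + 3b^3 + 3b^2 + 3b - 3}.

The bases are distinct; the ideals are different.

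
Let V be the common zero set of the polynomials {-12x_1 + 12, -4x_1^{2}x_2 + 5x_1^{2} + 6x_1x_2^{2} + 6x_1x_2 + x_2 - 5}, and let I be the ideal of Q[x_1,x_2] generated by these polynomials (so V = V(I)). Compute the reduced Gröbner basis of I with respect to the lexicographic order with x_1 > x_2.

f_1 = -12x_1 + 12, LT = x_1.
f_2 = -4x_1^{2}x_2 + 5x_1^{2} + 6x_1x_2^{2} + 6x_1x_2 + x_2 - 5, LT = x_1^{2}x_2.

S(f_1,f_2): lcm = x_1^{2}x_2. S = \tfrac{5}{4}x_1^{2} + \tfrac{3}{2}x_1x_2^{2} + \tfrac{1}{2}x_1x_2 + \tfrac{1}{4}x_2 - \tfrac{5}{4}.
  leading term x_1^{2}: subtract (-\tfrac{5}{48}x_1)·f_1 from \tfrac{5}{4}x_1^{2} + \tfrac{3}{2}x_1x_2^{2} + \tfrac{1}{2}x_1x_2 + \tfrac{1}{4}x_2 - \tfrac{5}{4} → \tfrac{3}{2}x_1x_2^{2} + \tfrac{1}{2}x_1x_2 + \tfrac{5}{4}x_1 + \tfrac{1}{4}x_2 - \tfrac{5}{4}
  leading term x_1x_2^{2}: subtract (-\tfrac{1}{8}x_2^{2})·f_1 from \tfrac{3}{2}x_1x_2^{2} + \tfrac{1}{2}x_1x_2 + \tfrac{5}{4}x_1 + \tfrac{1}{4}x_2 - \tfrac{5}{4} → \tfrac{1}{2}x_1x_2 + \tfrac{5}{4}x_1 + \tfrac{3}{2}x_2^{2} + \tfrac{1}{4}x_2 - \tfrac{5}{4}
  leading term x_1x_2: subtract (-\tfrac{1}{24}x_2)·f_1 from \tfrac{1}{2}x_1x_2 + \tfrac{5}{4}x_1 + \tfrac{3}{2}x_2^{2} + \tfrac{1}{4}x_2 - \tfrac{5}{4} → \tfrac{5}{4}x_1 + \tfrac{3}{2}x_2^{2} + \tfrac{3}{4}x_2 - \tfrac{5}{4}
  leading term x_1: subtract (-\tfrac{5}{48})·f_1 from \tfrac{5}{4}x_1 + \tfrac{3}{2}x_2^{2} + \tfrac{3}{4}x_2 - \tfrac{5}{4} → \tfrac{3}{2}x_2^{2} + \tfrac{3}{4}x_2
  leading term x_2^{2}: no divisor's leading term divides it; move \tfrac{3}{2}x_2^{2} to the remainder.
  leading term x_2: no divisor's leading term divides it; move \tfrac{3}{4}x_2 to the remainder.
  remainder \tfrac{3}{2}x_2^{2} + \tfrac{3}{4}x_2 ≠ 0; add g_3 = \tfrac{3}{2}x_2^{2} + \tfrac{3}{4}x_2 to the basis.

S(f_1,g_3): leading monomials are coprime, so the S-polynomial reduces to 0 (Buchberger's first criterion).
S(f_2,g_3): lcm = x_1^{2}x_2^{2}. S = -\tfrac{7}{4}x_1^{2}x_2 - \tfrac{3}{2}x_1x_2^{3} - \tfrac{3}{2}x_1x_2^{2} - \tfrac{1}{4}x_2^{2} + \tfrac{5}{4}x_2.
  leading term x_1^{2}x_2: subtract (\tfrac{7}{48}x_1x_2)·f_1 from -\tfrac{7}{4}x_1^{2}x_2 - \tfrac{3}{2}x_1x_2^{3} - \tfrac{3}{2}x_1x_2^{2} - \tfrac{1}{4}x_2^{2} + \tfrac{5}{4}x_2 → -\tfrac{3}{2}x_1x_2^{3} - \tfrac{3}{2}x_1x_2^{2} - \tfrac{7}{4}x_1x_2 - \tfrac{1}{4}x_2^{2} + \tfrac{5}{4}x_2
  leading term x_1x_2^{3}: subtract (\tfrac{1}{8}x_2^{3})·f_1 from -\tfrac{3}{2}x_1x_2^{3} - \tfrac{3}{2}x_1x_2^{2} - \tfrac{7}{4}x_1x_2 - \tfrac{1}{4}x_2^{2} + \tfrac{5}{4}x_2 → -\tfrac{3}{2}x_1x_2^{2} - \tfrac{7}{4}x_1x_2 - \tfrac{3}{2}x_2^{3} - \tfrac{1}{4}x_2^{2} + \tfrac{5}{4}x_2
  leading term x_1x_2^{2}: subtract (\tfrac{1}{8}x_2^{2})·f_1 from -\tfrac{3}{2}x_1x_2^{2} - \tfrac{7}{4}x_1x_2 - \tfrac{3}{2}x_2^{3} - \tfrac{1}{4}x_2^{2} + \tfrac{5}{4}x_2 → -\tfrac{7}{4}x_1x_2 - \tfrac{3}{2}x_2^{3} - \tfrac{7}{4}x_2^{2} + \tfrac{5}{4}x_2
  leading term x_1x_2: subtract (\tfrac{7}{48}x_2)·f_1 from -\tfrac{7}{4}x_1x_2 - \tfrac{3}{2}x_2^{3} - \tfrac{7}{4}x_2^{2} + \tfrac{5}{4}x_2 → -\tfrac{3}{2}x_2^{3} - \tfrac{7}{4}x_2^{2} - \tfrac{1}{2}x_2
  leading term x_2^{3}: subtract (-x_2)·g_3 from -\tfrac{3}{2}x_2^{3} - \tfrac{7}{4}x_2^{2} - \tfrac{1}{2}x_2 → -x_2^{2} - \tfrac{1}{2}x_2
  leading term x_2^{2}: subtract (-\tfrac{2}{3})·g_3 from -x_2^{2} - \tfrac{1}{2}x_2 → 0
  remainder 0.

Every S-polynomial of the final basis reduces to 0, so we have a Gröbner basis.
Inter-reduce: drop elements whose leading term is divisible by another's, tail-reduce, and make monic.

G = {x_1 - 1, x_2^{2} + \tfrac{1}{2}x_2}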